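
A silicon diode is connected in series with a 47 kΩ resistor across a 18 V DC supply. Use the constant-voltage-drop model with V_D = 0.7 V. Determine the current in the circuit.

I ≈ 0.37 mA

KVL around the loop: 18 = V_D + I·R = 0.7 + I × 47 kΩ.
So I = (18 − 0.7) / 47 kΩ = 17.3 / 47 = 0.368 mA.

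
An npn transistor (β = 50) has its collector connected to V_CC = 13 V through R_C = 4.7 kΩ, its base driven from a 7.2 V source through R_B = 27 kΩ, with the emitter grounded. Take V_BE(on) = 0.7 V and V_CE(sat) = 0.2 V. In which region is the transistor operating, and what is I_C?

saturation; I_C ≈ 2.7 mA

Assume active: I_B = (7.2 − 0.7)/27 = 0.241 mA, giving I_C = β·I_B = 12 mA.
But then V_CE = 13 − 12×4.7 = -43.6 V < V_CE(sat) = 0.2 V — impossible in the active region.
So the transistor is saturated. With V_CE = 0.2 V, I_C = (V_CC − 0.2)/R_C = 12.8/4.7 = 2.72 mA.
Check: β·I_B = 12 mA > I_C = 2.72 mA, confirming saturation.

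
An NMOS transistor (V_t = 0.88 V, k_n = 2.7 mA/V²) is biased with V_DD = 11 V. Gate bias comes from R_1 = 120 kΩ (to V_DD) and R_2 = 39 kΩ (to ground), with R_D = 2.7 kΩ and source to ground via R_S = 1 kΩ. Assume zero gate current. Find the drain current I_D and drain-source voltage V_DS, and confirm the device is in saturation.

V_G = V_DD·R_2/(R_1+R_2) = 11×39/159 = 2.7 V.
Assume saturation: I_D = (k_n/2)(V_GS − V_t)² with V_GS = V_G − I_D·R_S = 2.7 − 1·I_D.
Substituting gives 1.35·I_D² − 5.91·I_D + 4.46 = 0, with roots I_D = 0.97 or 3.41 mA.
The root I_D = 3.41 mA gives V_GS = -0.709 V ≤ V_t, so take I_D = 0.97 mA.
Then V_GS = 1.73 V and V_DS = V_DD − I_D(R_D+R_S) = 11 − 0.97×3.7 = 7.41 V.
Saturation requires V_DS ≥ V_GS − V_t = 0.848 V; 7.41 ≥ 0.848 ✓.

I_D ≈ 0.97 mA, V_DS ≈ 7.4 V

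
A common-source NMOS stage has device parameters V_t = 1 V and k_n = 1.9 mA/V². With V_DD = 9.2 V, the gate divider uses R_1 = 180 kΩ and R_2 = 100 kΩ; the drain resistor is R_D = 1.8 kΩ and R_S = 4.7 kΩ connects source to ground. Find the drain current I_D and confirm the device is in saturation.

I_D ≈ 0.36 mA

V_G = V_DD·R_2/(R_1+R_2) = 9.2×100/280 = 3.29 V.
Assume saturation: I_D = (k_n/2)(V_GS − V_t)² with V_GS = V_G − I_D·R_S = 3.29 − 4.7·I_D.
Substituting gives 21·I_D² − 21.4·I_D + 4.96 = 0, with roots I_D = 0.356 or 0.664 mA.
The root I_D = 0.664 mA gives V_GS = 0.164 V ≤ V_t, so take I_D = 0.356 mA.
Then V_GS = 1.61 V and V_DS = V_DD − I_D(R_D+R_S) = 9.2 − 0.356×6.5 = 6.89 V.
Saturation requires V_DS ≥ V_GS − V_t = 0.612 V; 6.89 ≥ 0.612 ✓.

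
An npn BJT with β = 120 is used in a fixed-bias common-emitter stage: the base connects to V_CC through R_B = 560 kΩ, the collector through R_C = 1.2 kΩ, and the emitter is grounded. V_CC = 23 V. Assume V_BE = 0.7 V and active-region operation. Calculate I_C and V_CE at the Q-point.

I_C ≈ 4.8 mA, V_CE ≈ 17 V

Base loop: V_CC = I_B·R_B + V_BE, so I_B = (23 − 0.7)/560 kΩ = 0.0398 mA.
In the active region I_C = β·I_B = 120 × 0.0398 = 4.78 mA.
Collector loop: V_CE = V_CC − I_C·R_C = 23 − 4.78×1.2 = 17.3 V.
Since V_CE = 17.3 V > V_CE(sat) ≈ 0.2 V, the transistor is in the active region as assumed.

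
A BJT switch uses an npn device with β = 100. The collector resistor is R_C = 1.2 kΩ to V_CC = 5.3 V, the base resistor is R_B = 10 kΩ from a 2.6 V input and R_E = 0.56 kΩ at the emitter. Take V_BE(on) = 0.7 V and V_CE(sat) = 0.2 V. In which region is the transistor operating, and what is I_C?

active; I_C ≈ 2.9 mA

Assume active. Base-emitter loop: I_B = (V_BB − V_BE)/(R_B + (β+1)R_E) = (2.6 − 0.7)/(10 + 101×0.56) = 0.0285 mA.
I_C = β·I_B = 100×0.0285 = 2.85 mA.
V_CE = V_CC − I_C·R_C − I_E·R_E = 5.3 − 2.85×1.2 − 2.88×0.56 = 0.26 V > V_CE(sat), so the active-region assumption holds.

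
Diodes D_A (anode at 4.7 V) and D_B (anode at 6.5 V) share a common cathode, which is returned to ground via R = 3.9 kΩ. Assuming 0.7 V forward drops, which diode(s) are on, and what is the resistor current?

Assume both conduct. Then node N would need to be at both 4.7−0.7 = 4 V and 6.5−0.7 = 5.8 V, which is impossible.
Assume only D_B conducts: V_N = 6.5 − 0.7 = 5.8 V, so I_R = 5.8/3.9 = 1.49 mA.
Check D_A: its anode-to-cathode voltage is 4.7 − 5.8 = -1.1 V < 0.7 V, so it is off. The assumption is consistent.

Only D_B conducts; I_R ≈ 1.5 mA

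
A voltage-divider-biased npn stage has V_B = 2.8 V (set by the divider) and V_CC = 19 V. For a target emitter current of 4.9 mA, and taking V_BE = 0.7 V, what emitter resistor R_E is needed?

R_E ≈ 0.43 kΩ

V_E = V_B − V_BE = 2.8 − 0.7 = 2.1 V.
R_E = V_E / I_E = 2.1 / 4.9 = 0.429 kΩ.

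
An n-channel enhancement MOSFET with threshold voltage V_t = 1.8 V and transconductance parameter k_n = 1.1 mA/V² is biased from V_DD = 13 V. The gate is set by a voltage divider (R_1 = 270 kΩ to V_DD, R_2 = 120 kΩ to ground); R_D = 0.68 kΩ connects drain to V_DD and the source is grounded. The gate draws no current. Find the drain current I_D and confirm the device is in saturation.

I_D ≈ 2.7 mA

V_G = V_DD·R_2/(R_1+R_2) = 13×120/390 = 4 V. With the source grounded, V_GS = V_G = 4 V.
Assume saturation: I_D = (k_n/2)(V_GS − V_t)² = (1.1/2)×(4 − 1.8)² = 0.55×2.2² = 2.66 mA.
V_DS = V_DD − I_D·R_D = 13 − 2.66×0.68 = 11.2 V.
Saturation requires V_DS ≥ V_GS − V_t = 2.2 V; 11.2 ≥ 2.2 ✓.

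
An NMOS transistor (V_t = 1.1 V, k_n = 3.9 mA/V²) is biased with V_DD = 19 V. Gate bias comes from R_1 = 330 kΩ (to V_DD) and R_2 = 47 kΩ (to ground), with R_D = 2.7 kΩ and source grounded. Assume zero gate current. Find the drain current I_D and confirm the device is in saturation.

I_D ≈ 3.1 mA

V_G = V_DD·R_2/(R_1+R_2) = 19×47/377 = 2.37 V. With the source grounded, V_GS = V_G = 2.37 V.
Assume saturation: I_D = (k_n/2)(V_GS − V_t)² = (3.9/2)×(2.37 − 1.1)² = 1.95×1.27² = 3.14 mA.
V_DS = V_DD − I_D·R_D = 19 − 3.14×2.7 = 10.5 V.
Saturation requires V_DS ≥ V_GS − V_t = 1.27 V; 10.5 ≥ 1.27 ✓.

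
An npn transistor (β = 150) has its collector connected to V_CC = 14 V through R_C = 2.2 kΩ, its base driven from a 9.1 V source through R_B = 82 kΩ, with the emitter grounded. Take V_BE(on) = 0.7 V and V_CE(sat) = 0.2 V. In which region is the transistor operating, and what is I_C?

Assume active: I_B = (9.1 − 0.7)/82 = 0.102 mA, giving I_C = β·I_B = 15.4 mA.
But then V_CE = 14 − 15.4×2.2 = -19.8 V < V_CE(sat) = 0.2 V — impossible in the active region.
So the transistor is saturated. With V_CE = 0.2 V, I_C = (V_CC − 0.2)/R_C = 13.8/2.2 = 6.27 mA.
Check: β·I_B = 15.4 mA > I_C = 6.27 mA, confirming saturation.

saturation; I_C ≈ 6.3 mA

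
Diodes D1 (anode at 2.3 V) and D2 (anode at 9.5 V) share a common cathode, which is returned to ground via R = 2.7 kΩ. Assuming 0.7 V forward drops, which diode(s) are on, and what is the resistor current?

Only D2 conducts; I_R ≈ 3.3 mA

Assume both conduct. Then node N would need to be at both 2.3−0.7 = 1.6 V and 9.5−0.7 = 8.8 V, which is impossible.
Assume only D2 conducts: V_N = 9.5 − 0.7 = 8.8 V, so I_R = 8.8/2.7 = 3.26 mA.
Check D1: its anode-to-cathode voltage is 2.3 − 8.8 = -6.5 V < 0.7 V, so it is off. The assumption is consistent.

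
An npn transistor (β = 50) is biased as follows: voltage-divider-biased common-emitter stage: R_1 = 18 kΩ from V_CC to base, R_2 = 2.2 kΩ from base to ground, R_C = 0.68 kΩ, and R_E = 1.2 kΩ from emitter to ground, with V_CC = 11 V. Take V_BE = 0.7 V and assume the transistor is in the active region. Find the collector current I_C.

I_C ≈ 0.39 mA

Thevenize the base divider: V_Th = V_CC·R_2/(R_1+R_2) = 11×2.2/20.2 = 1.2 V, R_Th = R_1‖R_2 = 1.96 kΩ.
Base-emitter loop: V_Th = I_B·R_Th + V_BE + (β+1)I_B·R_E, so I_B = (1.2 − 0.7) / (1.96 + 51×1.2) = 0.00789 mA.
I_C = β·I_B = 50×0.00789 = 0.394 mA, and I_E = (β+1)I_B = 0.402 mA.
V_CE = V_CC − I_C·R_C − I_E·R_E = 11 − 0.394×0.68 − 0.402×1.2 = 10.2 V.
V_CE = 10.2 V > 0.2 V confirms active-region operation.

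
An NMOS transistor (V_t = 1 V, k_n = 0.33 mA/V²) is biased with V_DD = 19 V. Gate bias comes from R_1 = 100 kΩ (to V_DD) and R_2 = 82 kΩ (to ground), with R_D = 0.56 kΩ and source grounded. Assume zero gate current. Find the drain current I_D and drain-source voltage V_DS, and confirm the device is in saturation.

I_D ≈ 9.4 mA, V_DS ≈ 14 V

V_G = V_DD·R_2/(R_1+R_2) = 19×82/182 = 8.56 V. With the source grounded, V_GS = V_G = 8.56 V.
Assume saturation: I_D = (k_n/2)(V_GS − V_t)² = (0.33/2)×(8.56 − 1)² = 0.165×7.56² = 9.43 mA.
V_DS = V_DD − I_D·R_D = 19 − 9.43×0.56 = 13.7 V.
Saturation requires V_DS ≥ V_GS − V_t = 7.56 V; 13.7 ≥ 7.56 ✓.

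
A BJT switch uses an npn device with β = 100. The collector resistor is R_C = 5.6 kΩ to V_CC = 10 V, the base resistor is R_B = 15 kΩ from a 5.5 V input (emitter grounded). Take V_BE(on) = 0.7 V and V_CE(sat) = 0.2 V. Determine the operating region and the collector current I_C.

Assume active: I_B = (5.5 − 0.7)/15 = 0.32 mA, giving I_C = β·I_B = 32 mA.
But then V_CE = 10 − 32×5.6 = -169 V < V_CE(sat) = 0.2 V — impossible in the active region.
So the transistor is saturated. With V_CE = 0.2 V, I_C = (V_CC − 0.2)/R_C = 9.8/5.6 = 1.75 mA.
Check: β·I_B = 32 mA > I_C = 1.75 mA, confirming saturation.

saturation; I_C ≈ 1.8 mA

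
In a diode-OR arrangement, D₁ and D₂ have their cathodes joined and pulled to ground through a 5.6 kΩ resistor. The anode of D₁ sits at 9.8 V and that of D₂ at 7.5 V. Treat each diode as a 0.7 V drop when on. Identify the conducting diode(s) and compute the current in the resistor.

Assume both conduct. Then node N would need to be at both 9.8−0.7 = 9.1 V and 7.5−0.7 = 6.8 V, which is impossible.
Assume only D₁ conducts: V_N = 9.8 − 0.7 = 9.1 V, so I_R = 9.1/5.6 = 1.63 mA.
Check D₂: its anode-to-cathode voltage is 7.5 − 9.1 = -1.6 V < 0.7 V, so it is off. The assumption is consistent.

Only D₁ conducts; I_R ≈ 1.6 mA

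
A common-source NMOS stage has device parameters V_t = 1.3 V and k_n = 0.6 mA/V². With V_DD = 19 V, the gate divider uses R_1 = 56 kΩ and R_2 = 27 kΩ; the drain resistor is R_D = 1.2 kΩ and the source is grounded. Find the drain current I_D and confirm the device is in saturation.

I_D ≈ 7.1 mA

V_G = V_DD·R_2/(R_1+R_2) = 19×27/83 = 6.18 V. With the source grounded, V_GS = V_G = 6.18 V.
Assume saturation: I_D = (k_n/2)(V_GS − V_t)² = (0.6/2)×(6.18 − 1.3)² = 0.3×4.88² = 7.15 mA.
V_DS = V_DD − I_D·R_D = 19 − 7.15×1.2 = 10.4 V.
Saturation requires V_DS ≥ V_GS − V_t = 4.88 V; 10.4 ≥ 4.88 ✓.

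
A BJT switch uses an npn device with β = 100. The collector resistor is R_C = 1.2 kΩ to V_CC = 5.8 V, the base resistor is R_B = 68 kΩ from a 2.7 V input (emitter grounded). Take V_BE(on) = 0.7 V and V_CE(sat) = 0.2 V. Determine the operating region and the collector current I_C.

Assume active. Base-emitter loop: I_B = (V_BB − V_BE)/R_B = (2.7 − 0.7)/68 = 0.0294 mA.
I_C = β·I_B = 100×0.0294 = 2.94 mA.
V_CE = V_CC − I_C·R_C = 5.8 − 2.94×1.2 = 2.27 V > V_CE(sat), so the active-region assumption holds.

active; I_C ≈ 2.9 mA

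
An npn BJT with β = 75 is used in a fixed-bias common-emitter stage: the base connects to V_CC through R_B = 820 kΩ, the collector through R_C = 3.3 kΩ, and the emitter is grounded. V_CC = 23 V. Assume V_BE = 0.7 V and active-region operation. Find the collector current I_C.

I_C ≈ 2 mA

Base loop: V_CC = I_B·R_B + V_BE, so I_B = (23 − 0.7)/820 kΩ = 0.0272 mA.
In the active region I_C = β·I_B = 75 × 0.0272 = 2.04 mA.
Collector loop: V_CE = V_CC − I_C·R_C = 23 − 2.04×3.3 = 16.3 V.
Since V_CE = 16.3 V > V_CE(sat) ≈ 0.2 V, the transistor is in the active region as assumed.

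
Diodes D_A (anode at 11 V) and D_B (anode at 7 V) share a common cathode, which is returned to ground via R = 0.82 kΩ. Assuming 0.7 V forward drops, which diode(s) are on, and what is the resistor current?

Only D_A conducts; I_R ≈ 13 mA

Assume both conduct. Then node N would need to be at both 11−0.7 = 10.3 V and 7−0.7 = 6.3 V, which is impossible.
Assume only D_A conducts: V_N = 11 − 0.7 = 10.3 V, so I_R = 10.3/0.82 = 12.6 mA.
Check D_B: its anode-to-cathode voltage is 7 − 10.3 = -3.3 V < 0.7 V, so it is off. The assumption is consistent.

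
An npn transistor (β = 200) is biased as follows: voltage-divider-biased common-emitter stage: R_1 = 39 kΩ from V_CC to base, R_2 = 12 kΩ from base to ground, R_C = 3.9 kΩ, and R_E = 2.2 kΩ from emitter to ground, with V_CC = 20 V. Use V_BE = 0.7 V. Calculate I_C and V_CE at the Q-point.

Thevenize the base divider: V_Th = V_CC·R_2/(R_1+R_2) = 20×12/51 = 4.71 V, R_Th = R_1‖R_2 = 9.18 kΩ.
Base-emitter loop: V_Th = I_B·R_Th + V_BE + (β+1)I_B·R_E, so I_B = (4.71 − 0.7) / (9.18 + 201×2.2) = 0.00887 mA.
I_C = β·I_B = 200×0.00887 = 1.77 mA, and I_E = (β+1)I_B = 1.78 mA.
V_CE = V_CC − I_C·R_C − I_E·R_E = 20 − 1.77×3.9 − 1.78×2.2 = 9.15 V.
V_CE = 9.15 V > 0.2 V confirms active-region operation.

I_C ≈ 1.8 mA, V_CE ≈ 9.2 V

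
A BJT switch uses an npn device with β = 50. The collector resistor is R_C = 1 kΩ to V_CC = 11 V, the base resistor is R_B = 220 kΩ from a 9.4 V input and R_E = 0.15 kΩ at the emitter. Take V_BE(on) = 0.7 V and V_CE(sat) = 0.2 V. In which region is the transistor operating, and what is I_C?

Assume active. Base-emitter loop: I_B = (V_BB − V_BE)/(R_B + (β+1)R_E) = (9.4 − 0.7)/(220 + 51×0.15) = 0.0382 mA.
I_C = β·I_B = 50×0.0382 = 1.91 mA.
V_CE = V_CC − I_C·R_C − I_E·R_E = 11 − 1.91×1 − 1.95×0.15 = 8.8 V > V_CE(sat), so the active-region assumption holds.

active; I_C ≈ 1.9 mA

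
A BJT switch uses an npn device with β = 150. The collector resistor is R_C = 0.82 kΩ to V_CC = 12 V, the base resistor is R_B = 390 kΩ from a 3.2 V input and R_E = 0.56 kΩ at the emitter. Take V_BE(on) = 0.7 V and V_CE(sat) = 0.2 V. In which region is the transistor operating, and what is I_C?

Assume active. Base-emitter loop: I_B = (V_BB − V_BE)/(R_B + (β+1)R_E) = (3.2 − 0.7)/(390 + 151×0.56) = 0.00527 mA.
I_C = β·I_B = 150×0.00527 = 0.79 mA.
V_CE = V_CC − I_C·R_C − I_E·R_E = 12 − 0.79×0.82 − 0.795×0.56 = 10.9 V > V_CE(sat), so the active-region assumption holds.

active; I_C ≈ 0.79 mA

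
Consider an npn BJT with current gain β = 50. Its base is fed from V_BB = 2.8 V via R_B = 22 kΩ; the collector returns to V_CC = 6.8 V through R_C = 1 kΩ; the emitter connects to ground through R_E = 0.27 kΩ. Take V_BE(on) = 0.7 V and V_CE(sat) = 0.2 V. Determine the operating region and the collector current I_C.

Assume active. Base-emitter loop: I_B = (V_BB − V_BE)/(R_B + (β+1)R_E) = (2.8 − 0.7)/(22 + 51×0.27) = 0.0587 mA.
I_C = β·I_B = 50×0.0587 = 2.94 mA.
V_CE = V_CC − I_C·R_C − I_E·R_E = 6.8 − 2.94×1 − 2.99×0.27 = 3.06 V > V_CE(sat), so the active-region assumption holds.

active; I_C ≈ 2.9 mA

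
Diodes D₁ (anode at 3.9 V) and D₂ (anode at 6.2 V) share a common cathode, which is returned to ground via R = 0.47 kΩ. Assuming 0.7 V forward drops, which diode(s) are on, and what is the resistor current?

Assume both conduct. Then node N would need to be at both 3.9−0.7 = 3.2 V and 6.2−0.7 = 5.5 V, which is impossible.
Assume only D₂ conducts: V_N = 6.2 − 0.7 = 5.5 V, so I_R = 5.5/0.47 = 11.7 mA.
Check D₁: its anode-to-cathode voltage is 3.9 − 5.5 = -1.6 V < 0.7 V, so it is off. The assumption is consistent.

Only D₂ conducts; I_R ≈ 12 mA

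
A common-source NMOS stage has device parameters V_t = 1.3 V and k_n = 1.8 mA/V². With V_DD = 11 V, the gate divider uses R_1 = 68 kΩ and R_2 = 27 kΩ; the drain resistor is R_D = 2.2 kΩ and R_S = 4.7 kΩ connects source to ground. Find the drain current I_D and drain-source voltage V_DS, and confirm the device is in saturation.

I_D ≈ 0.27 mA, V_DS ≈ 9.1 V

V_G = V_DD·R_2/(R_1+R_2) = 11×27/95 = 3.13 V.
Assume saturation: I_D = (k_n/2)(V_GS − V_t)² with V_GS = V_G − I_D·R_S = 3.13 − 4.7·I_D.
Substituting gives 19.9·I_D² − 16.5·I_D + 3 = 0, with roots I_D = 0.272 or 0.556 mA.
The root I_D = 0.556 mA gives V_GS = 0.514 V ≤ V_t, so take I_D = 0.272 mA.
Then V_GS = 1.85 V and V_DS = V_DD − I_D(R_D+R_S) = 11 − 0.272×6.9 = 9.13 V.
Saturation requires V_DS ≥ V_GS − V_t = 0.549 V; 9.13 ≥ 0.549 ✓.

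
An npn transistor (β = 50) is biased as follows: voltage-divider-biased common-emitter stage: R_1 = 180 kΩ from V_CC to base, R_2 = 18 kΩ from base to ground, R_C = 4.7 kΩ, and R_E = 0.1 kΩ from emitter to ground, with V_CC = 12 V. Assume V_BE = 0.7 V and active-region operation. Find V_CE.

V_CE ≈ 7.6 V

Thevenize the base divider: V_Th = V_CC·R_2/(R_1+R_2) = 12×18/198 = 1.09 V, R_Th = R_1‖R_2 = 16.4 kΩ.
Base-emitter loop: V_Th = I_B·R_Th + V_BE + (β+1)I_B·R_E, so I_B = (1.09 − 0.7) / (16.4 + 51×0.1) = 0.0182 mA.
I_C = β·I_B = 50×0.0182 = 0.911 mA, and I_E = (β+1)I_B = 0.929 mA.
V_CE = V_CC − I_C·R_C − I_E·R_E = 12 − 0.911×4.7 − 0.929×0.1 = 7.63 V.
V_CE = 7.63 V > 0.2 V confirms active-region operation.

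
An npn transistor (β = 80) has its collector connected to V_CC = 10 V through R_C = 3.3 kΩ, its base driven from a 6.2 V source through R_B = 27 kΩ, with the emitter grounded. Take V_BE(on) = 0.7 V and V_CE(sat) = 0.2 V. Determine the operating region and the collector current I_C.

saturation; I_C ≈ 3 mA

Assume active: I_B = (6.2 − 0.7)/27 = 0.204 mA, giving I_C = β·I_B = 16.3 mA.
But then V_CE = 10 − 16.3×3.3 = -43.8 V < V_CE(sat) = 0.2 V — impossible in the active region.
So the transistor is saturated. With V_CE = 0.2 V, I_C = (V_CC − 0.2)/R_C = 9.8/3.3 = 2.97 mA.
Check: β·I_B = 16.3 mA > I_C = 2.97 mA, confirming saturation.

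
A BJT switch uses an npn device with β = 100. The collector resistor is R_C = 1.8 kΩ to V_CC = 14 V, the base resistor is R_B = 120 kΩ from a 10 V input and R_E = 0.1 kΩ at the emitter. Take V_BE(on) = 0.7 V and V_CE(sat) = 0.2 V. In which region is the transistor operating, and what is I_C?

Assume active. Base-emitter loop: I_B = (V_BB − V_BE)/(R_B + (β+1)R_E) = (10 − 0.7)/(120 + 101×0.1) = 0.0715 mA.
I_C = β·I_B = 100×0.0715 = 7.15 mA.
V_CE = V_CC − I_C·R_C − I_E·R_E = 14 − 7.15×1.8 − 7.22×0.1 = 0.411 V > V_CE(sat), so the active-region assumption holds.

active; I_C ≈ 7.1 mA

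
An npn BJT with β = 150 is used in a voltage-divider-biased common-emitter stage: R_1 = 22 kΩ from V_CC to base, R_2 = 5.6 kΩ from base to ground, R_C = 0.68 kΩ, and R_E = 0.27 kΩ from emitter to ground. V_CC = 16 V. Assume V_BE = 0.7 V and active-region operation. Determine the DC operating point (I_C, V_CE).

I_C ≈ 8.4 mA, V_CE ≈ 8 V

Thevenize the base divider: V_Th = V_CC·R_2/(R_1+R_2) = 16×5.6/27.6 = 3.25 V, R_Th = R_1‖R_2 = 4.46 kΩ.
Base-emitter loop: V_Th = I_B·R_Th + V_BE + (β+1)I_B·R_E, so I_B = (3.25 − 0.7) / (4.46 + 151×0.27) = 0.0563 mA.
I_C = β·I_B = 150×0.0563 = 8.44 mA, and I_E = (β+1)I_B = 8.5 mA.
V_CE = V_CC − I_C·R_C − I_E·R_E = 16 − 8.44×0.68 − 8.5×0.27 = 7.96 V.
V_CE = 7.96 V > 0.2 V confirms active-region operation.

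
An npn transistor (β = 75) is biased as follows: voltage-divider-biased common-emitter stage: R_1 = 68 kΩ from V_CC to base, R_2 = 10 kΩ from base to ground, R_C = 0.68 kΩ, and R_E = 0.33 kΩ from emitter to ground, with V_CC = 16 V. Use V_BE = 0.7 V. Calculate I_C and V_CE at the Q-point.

Thevenize the base divider: V_Th = V_CC·R_2/(R_1+R_2) = 16×10/78 = 2.05 V, R_Th = R_1‖R_2 = 8.72 kΩ.
Base-emitter loop: V_Th = I_B·R_Th + V_BE + (β+1)I_B·R_E, so I_B = (2.05 − 0.7) / (8.72 + 76×0.33) = 0.04 mA.
I_C = β·I_B = 75×0.04 = 3 mA, and I_E = (β+1)I_B = 3.04 mA.
V_CE = V_CC − I_C·R_C − I_E·R_E = 16 − 3×0.68 − 3.04×0.33 = 13 V.
V_CE = 13 V > 0.2 V confirms active-region operation.

I_C ≈ 3 mA, V_CE ≈ 13 V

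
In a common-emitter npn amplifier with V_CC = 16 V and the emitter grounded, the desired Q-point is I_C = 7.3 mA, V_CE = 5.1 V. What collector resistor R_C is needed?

R_C ≈ 1.5 kΩ

Collector loop: V_CC = I_C·R_C + V_CE.
R_C = (V_CC − V_CE)/I_C = (16 − 5.1)/7.3 = 1.49 kΩ.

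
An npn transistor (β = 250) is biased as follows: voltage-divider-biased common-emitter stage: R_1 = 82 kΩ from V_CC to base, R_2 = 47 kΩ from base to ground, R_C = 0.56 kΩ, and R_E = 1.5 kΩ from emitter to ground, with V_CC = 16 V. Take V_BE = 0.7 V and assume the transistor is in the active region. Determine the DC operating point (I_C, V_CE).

Thevenize the base divider: V_Th = V_CC·R_2/(R_1+R_2) = 16×47/129 = 5.83 V, R_Th = R_1‖R_2 = 29.9 kΩ.
Base-emitter loop: V_Th = I_B·R_Th + V_BE + (β+1)I_B·R_E, so I_B = (5.83 − 0.7) / (29.9 + 251×1.5) = 0.0126 mA.
I_C = β·I_B = 250×0.0126 = 3.16 mA, and I_E = (β+1)I_B = 3.17 mA.
V_CE = V_CC − I_C·R_C − I_E·R_E = 16 − 3.16×0.56 − 3.17×1.5 = 9.48 V.
V_CE = 9.48 V > 0.2 V confirms active-region operation.

I_C ≈ 3.2 mA, V_CE ≈ 9.5 V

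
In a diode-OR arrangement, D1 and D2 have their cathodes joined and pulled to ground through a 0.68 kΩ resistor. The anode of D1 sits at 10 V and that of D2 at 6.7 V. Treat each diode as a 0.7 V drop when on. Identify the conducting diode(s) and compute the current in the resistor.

Only D1 conducts; I_R ≈ 14 mA

Assume both conduct. Then node N would need to be at both 10−0.7 = 9.3 V and 6.7−0.7 = 6 V, which is impossible.
Assume only D1 conducts: V_N = 10 − 0.7 = 9.3 V, so I_R = 9.3/0.68 = 13.7 mA.
Check D2: its anode-to-cathode voltage is 6.7 − 9.3 = -2.6 V < 0.7 V, so it is off. The assumption is consistent.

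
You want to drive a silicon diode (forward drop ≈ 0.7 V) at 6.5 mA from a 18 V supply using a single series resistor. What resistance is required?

The resistor drops V_S − V_D = 18 − 0.7 = 17.3 V at 6.5 mA.
R = 17.3 V / 6.5 mA = 2.66 kΩ.

R ≈ 2.7 kΩ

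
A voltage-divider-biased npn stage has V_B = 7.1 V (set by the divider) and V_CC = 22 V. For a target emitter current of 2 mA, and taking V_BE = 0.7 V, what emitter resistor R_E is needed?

V_E = V_B − V_BE = 7.1 − 0.7 = 6.4 V.
R_E = V_E / I_E = 6.4 / 2 = 3.2 kΩ.

R_E ≈ 3.2 kΩ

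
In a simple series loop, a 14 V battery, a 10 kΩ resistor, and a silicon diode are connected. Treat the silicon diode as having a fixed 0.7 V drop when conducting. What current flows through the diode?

KVL around the loop: 14 = V_D + I·R = 0.7 + I × 10 kΩ.
So I = (14 − 0.7) / 10 kΩ = 13.3 / 10 = 1.33 mA.

I ≈ 1.3 mA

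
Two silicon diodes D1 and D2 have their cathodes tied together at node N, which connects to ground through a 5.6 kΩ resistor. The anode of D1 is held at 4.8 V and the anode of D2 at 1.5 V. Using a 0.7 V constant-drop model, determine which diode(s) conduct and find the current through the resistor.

Only D1 conducts; I_R ≈ 0.73 mA

Assume both conduct. Then node N would need to be at both 4.8−0.7 = 4.1 V and 1.5−0.7 = 0.8 V, which is impossible.
Assume only D1 conducts: V_N = 4.8 − 0.7 = 4.1 V, so I_R = 4.1/5.6 = 0.732 mA.
Check D2: its anode-to-cathode voltage is 1.5 − 4.1 = -2.6 V < 0.7 V, so it is off. The assumption is consistent.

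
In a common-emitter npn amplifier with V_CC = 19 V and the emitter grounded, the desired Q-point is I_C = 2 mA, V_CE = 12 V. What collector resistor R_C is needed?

R_C ≈ 3.5 kΩ

Collector loop: V_CC = I_C·R_C + V_CE.
R_C = (V_CC − V_CE)/I_C = (19 − 12)/2 = 3.5 kΩ.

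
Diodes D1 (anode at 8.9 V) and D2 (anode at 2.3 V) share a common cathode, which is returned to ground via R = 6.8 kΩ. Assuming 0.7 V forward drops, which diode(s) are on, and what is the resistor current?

Only D1 conducts; I_R ≈ 1.2 mA

Assume both conduct. Then node N would need to be at both 8.9−0.7 = 8.2 V and 2.3−0.7 = 1.6 V, which is impossible.
Assume only D1 conducts: V_N = 8.9 − 0.7 = 8.2 V, so I_R = 8.2/6.8 = 1.21 mA.
Check D2: its anode-to-cathode voltage is 2.3 − 8.2 = -5.9 V < 0.7 V, so it is off. The assumption is consistent.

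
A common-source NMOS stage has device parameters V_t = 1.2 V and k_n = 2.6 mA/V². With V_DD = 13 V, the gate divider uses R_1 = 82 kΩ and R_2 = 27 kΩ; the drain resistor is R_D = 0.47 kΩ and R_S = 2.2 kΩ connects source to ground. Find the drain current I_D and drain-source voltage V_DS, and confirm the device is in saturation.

V_G = V_DD·R_2/(R_1+R_2) = 13×27/109 = 3.22 V.
Assume saturation: I_D = (k_n/2)(V_GS − V_t)² with V_GS = V_G − I_D·R_S = 3.22 − 2.2·I_D.
Substituting gives 6.29·I_D² − 12.6·I_D + 5.31 = 0, with roots I_D = 0.608 or 1.39 mA.
The root I_D = 1.39 mA gives V_GS = 0.167 V ≤ V_t, so take I_D = 0.608 mA.
Then V_GS = 1.88 V and V_DS = V_DD − I_D(R_D+R_S) = 13 − 0.608×2.67 = 11.4 V.
Saturation requires V_DS ≥ V_GS − V_t = 0.684 V; 11.4 ≥ 0.684 ✓.

I_D ≈ 0.61 mA, V_DS ≈ 11 V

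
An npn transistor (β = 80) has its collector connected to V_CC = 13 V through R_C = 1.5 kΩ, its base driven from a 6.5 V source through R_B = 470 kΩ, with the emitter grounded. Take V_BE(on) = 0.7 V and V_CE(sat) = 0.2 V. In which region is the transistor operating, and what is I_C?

Assume active. Base-emitter loop: I_B = (V_BB − V_BE)/R_B = (6.5 − 0.7)/470 = 0.0123 mA.
I_C = β·I_B = 80×0.0123 = 0.987 mA.
V_CE = V_CC − I_C·R_C = 13 − 0.987×1.5 = 11.5 V > V_CE(sat), so the active-region assumption holds.

active; I_C ≈ 0.99 mA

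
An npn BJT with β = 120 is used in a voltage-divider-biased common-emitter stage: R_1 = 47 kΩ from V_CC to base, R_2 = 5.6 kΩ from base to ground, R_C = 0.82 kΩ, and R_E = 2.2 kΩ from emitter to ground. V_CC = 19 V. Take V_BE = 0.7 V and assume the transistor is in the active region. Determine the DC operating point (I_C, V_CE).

I_C ≈ 0.59 mA, V_CE ≈ 17 V

Thevenize the base divider: V_Th = V_CC·R_2/(R_1+R_2) = 19×5.6/52.6 = 2.02 V, R_Th = R_1‖R_2 = 5 kΩ.
Base-emitter loop: V_Th = I_B·R_Th + V_BE + (β+1)I_B·R_E, so I_B = (2.02 − 0.7) / (5 + 121×2.2) = 0.00488 mA.
I_C = β·I_B = 120×0.00488 = 0.585 mA, and I_E = (β+1)I_B = 0.59 mA.
V_CE = V_CC − I_C·R_C − I_E·R_E = 19 − 0.585×0.82 − 0.59×2.2 = 17.2 V.
V_CE = 17.2 V > 0.2 V confirms active-region operation.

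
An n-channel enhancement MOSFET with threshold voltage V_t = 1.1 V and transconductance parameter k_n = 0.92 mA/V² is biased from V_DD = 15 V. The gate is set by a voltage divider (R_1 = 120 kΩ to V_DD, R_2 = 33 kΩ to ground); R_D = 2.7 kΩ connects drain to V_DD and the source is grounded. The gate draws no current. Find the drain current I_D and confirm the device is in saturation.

V_G = V_DD·R_2/(R_1+R_2) = 15×33/153 = 3.24 V. With the source grounded, V_GS = V_G = 3.24 V.
Assume saturation: I_D = (k_n/2)(V_GS − V_t)² = (0.92/2)×(3.24 − 1.1)² = 0.46×2.14² = 2.1 mA.
V_DS = V_DD − I_D·R_D = 15 − 2.1×2.7 = 9.34 V.
Saturation requires V_DS ≥ V_GS − V_t = 2.14 V; 9.34 ≥ 2.14 ✓.

I_D ≈ 2.1 mA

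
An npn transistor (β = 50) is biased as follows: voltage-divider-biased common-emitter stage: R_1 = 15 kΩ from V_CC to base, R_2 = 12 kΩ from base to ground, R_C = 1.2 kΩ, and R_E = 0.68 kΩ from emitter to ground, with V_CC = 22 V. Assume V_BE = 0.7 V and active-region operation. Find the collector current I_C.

Thevenize the base divider: V_Th = V_CC·R_2/(R_1+R_2) = 22×12/27 = 9.78 V, R_Th = R_1‖R_2 = 6.67 kΩ.
Base-emitter loop: V_Th = I_B·R_Th + V_BE + (β+1)I_B·R_E, so I_B = (9.78 − 0.7) / (6.67 + 51×0.68) = 0.22 mA.
I_C = β·I_B = 50×0.22 = 11 mA, and I_E = (β+1)I_B = 11.2 mA.
V_CE = V_CC − I_C·R_C − I_E·R_E = 22 − 11×1.2 − 11.2×0.68 = 1.21 V.
V_CE = 1.21 V > 0.2 V confirms active-region operation.

I_C ≈ 11 mA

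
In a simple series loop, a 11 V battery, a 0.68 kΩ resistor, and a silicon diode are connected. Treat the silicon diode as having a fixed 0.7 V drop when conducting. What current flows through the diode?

KVL around the loop: 11 = V_D + I·R = 0.7 + I × 0.68 kΩ.
So I = (11 − 0.7) / 0.68 kΩ = 10.3 / 0.68 = 15.1 mA.

I ≈ 15 mA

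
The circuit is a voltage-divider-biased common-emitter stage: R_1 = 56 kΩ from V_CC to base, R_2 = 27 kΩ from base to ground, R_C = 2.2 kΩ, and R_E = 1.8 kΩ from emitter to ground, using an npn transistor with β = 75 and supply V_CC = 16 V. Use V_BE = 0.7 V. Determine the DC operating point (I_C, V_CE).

Thevenize the base divider: V_Th = V_CC·R_2/(R_1+R_2) = 16×27/83 = 5.2 V, R_Th = R_1‖R_2 = 18.2 kΩ.
Base-emitter loop: V_Th = I_B·R_Th + V_BE + (β+1)I_B·R_E, so I_B = (5.2 − 0.7) / (18.2 + 76×1.8) = 0.0291 mA.
I_C = β·I_B = 75×0.0291 = 2.18 mA, and I_E = (β+1)I_B = 2.21 mA.
V_CE = V_CC − I_C·R_C − I_E·R_E = 16 − 2.18×2.2 − 2.21×1.8 = 7.23 V.
V_CE = 7.23 V > 0.2 V confirms active-region operation.

I_C ≈ 2.2 mA, V_CE ≈ 7.2 V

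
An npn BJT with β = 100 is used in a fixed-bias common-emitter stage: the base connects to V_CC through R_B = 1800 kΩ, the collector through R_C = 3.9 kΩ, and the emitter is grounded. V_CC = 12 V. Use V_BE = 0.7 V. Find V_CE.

V_CE ≈ 9.6 V

Base loop: V_CC = I_B·R_B + V_BE, so I_B = (12 − 0.7)/1800 kΩ = 0.00628 mA.
In the active region I_C = β·I_B = 100 × 0.00628 = 0.628 mA.
Collector loop: V_CE = V_CC − I_C·R_C = 12 − 0.628×3.9 = 9.55 V.
Since V_CE = 9.55 V > V_CE(sat) ≈ 0.2 V, the transistor is in the active region as assumed.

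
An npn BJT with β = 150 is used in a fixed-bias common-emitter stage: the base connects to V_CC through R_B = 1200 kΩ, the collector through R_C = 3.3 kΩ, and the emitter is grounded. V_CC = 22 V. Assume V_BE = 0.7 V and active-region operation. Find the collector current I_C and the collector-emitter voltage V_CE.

Base loop: V_CC = I_B·R_B + V_BE, so I_B = (22 − 0.7)/1200 kΩ = 0.0178 mA.
In the active region I_C = β·I_B = 150 × 0.0178 = 2.66 mA.
Collector loop: V_CE = V_CC − I_C·R_C = 22 − 2.66×3.3 = 13.2 V.
Since V_CE = 13.2 V > V_CE(sat) ≈ 0.2 V, the transistor is in the active region as assumed.

I_C ≈ 2.7 mA, V_CE ≈ 13 V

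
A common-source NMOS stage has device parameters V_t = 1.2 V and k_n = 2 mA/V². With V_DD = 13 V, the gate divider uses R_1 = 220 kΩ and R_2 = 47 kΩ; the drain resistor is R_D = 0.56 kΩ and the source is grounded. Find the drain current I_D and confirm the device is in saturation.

I_D ≈ 1.2 mA

V_G = V_DD·R_2/(R_1+R_2) = 13×47/267 = 2.29 V. With the source grounded, V_GS = V_G = 2.29 V.
Assume saturation: I_D = (k_n/2)(V_GS − V_t)² = (2/2)×(2.29 − 1.2)² = 1×1.09² = 1.18 mA.
V_DS = V_DD − I_D·R_D = 13 − 1.18×0.56 = 12.3 V.
Saturation requires V_DS ≥ V_GS − V_t = 1.09 V; 12.3 ≥ 1.09 ✓.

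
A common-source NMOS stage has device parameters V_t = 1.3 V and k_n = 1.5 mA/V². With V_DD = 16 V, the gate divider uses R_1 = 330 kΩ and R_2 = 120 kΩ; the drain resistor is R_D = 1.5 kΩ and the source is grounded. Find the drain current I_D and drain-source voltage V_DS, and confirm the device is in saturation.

V_G = V_DD·R_2/(R_1+R_2) = 16×120/450 = 4.27 V. With the source grounded, V_GS = V_G = 4.27 V.
Assume saturation: I_D = (k_n/2)(V_GS − V_t)² = (1.5/2)×(4.27 − 1.3)² = 0.75×2.97² = 6.6 mA.
V_DS = V_DD − I_D·R_D = 16 − 6.6×1.5 = 6.1 V.
Saturation requires V_DS ≥ V_GS − V_t = 2.97 V; 6.1 ≥ 2.97 ✓.

I_D ≈ 6.6 mA, V_DS ≈ 6.1 V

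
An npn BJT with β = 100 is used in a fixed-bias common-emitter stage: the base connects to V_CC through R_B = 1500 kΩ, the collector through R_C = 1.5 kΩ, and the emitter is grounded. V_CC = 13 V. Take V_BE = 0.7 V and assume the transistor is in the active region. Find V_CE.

V_CE ≈ 12 V

Base loop: V_CC = I_B·R_B + V_BE, so I_B = (13 − 0.7)/1500 kΩ = 0.0082 mA.
In the active region I_C = β·I_B = 100 × 0.0082 = 0.82 mA.
Collector loop: V_CE = V_CC − I_C·R_C = 13 − 0.82×1.5 = 11.8 V.
Since V_CE = 11.8 V > V_CE(sat) ≈ 0.2 V, the transistor is in the active region as assumed.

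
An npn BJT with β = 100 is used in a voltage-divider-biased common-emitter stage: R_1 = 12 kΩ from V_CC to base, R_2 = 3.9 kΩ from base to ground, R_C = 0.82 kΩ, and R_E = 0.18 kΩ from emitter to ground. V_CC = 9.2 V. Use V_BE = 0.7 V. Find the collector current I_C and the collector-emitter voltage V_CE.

Thevenize the base divider: V_Th = V_CC·R_2/(R_1+R_2) = 9.2×3.9/15.9 = 2.26 V, R_Th = R_1‖R_2 = 2.94 kΩ.
Base-emitter loop: V_Th = I_B·R_Th + V_BE + (β+1)I_B·R_E, so I_B = (2.26 − 0.7) / (2.94 + 101×0.18) = 0.0737 mA.
I_C = β·I_B = 100×0.0737 = 7.37 mA, and I_E = (β+1)I_B = 7.44 mA.
V_CE = V_CC − I_C·R_C − I_E·R_E = 9.2 − 7.37×0.82 − 7.44×0.18 = 1.82 V.
V_CE = 1.82 V > 0.2 V confirms active-region operation.

I_C ≈ 7.4 mA, V_CE ≈ 1.8 V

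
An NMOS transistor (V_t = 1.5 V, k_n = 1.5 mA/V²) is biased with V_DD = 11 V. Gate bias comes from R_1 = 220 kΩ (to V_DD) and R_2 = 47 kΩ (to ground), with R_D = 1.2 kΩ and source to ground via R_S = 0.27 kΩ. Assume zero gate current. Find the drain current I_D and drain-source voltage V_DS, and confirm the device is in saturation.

I_D ≈ 0.12 mA, V_DS ≈ 11 V

V_G = V_DD·R_2/(R_1+R_2) = 11×47/267 = 1.94 V.
Assume saturation: I_D = (k_n/2)(V_GS − V_t)² with V_GS = V_G − I_D·R_S = 1.94 − 0.27·I_D.
Substituting gives 0.0547·I_D² − 1.18·I_D + 0.143 = 0, with roots I_D = 0.122 or 21.4 mA.
The root I_D = 21.4 mA gives V_GS = -3.84 V ≤ V_t, so take I_D = 0.122 mA.
Then V_GS = 1.9 V and V_DS = V_DD − I_D(R_D+R_S) = 11 − 0.122×1.47 = 10.8 V.
Saturation requires V_DS ≥ V_GS − V_t = 0.403 V; 10.8 ≥ 0.403 ✓.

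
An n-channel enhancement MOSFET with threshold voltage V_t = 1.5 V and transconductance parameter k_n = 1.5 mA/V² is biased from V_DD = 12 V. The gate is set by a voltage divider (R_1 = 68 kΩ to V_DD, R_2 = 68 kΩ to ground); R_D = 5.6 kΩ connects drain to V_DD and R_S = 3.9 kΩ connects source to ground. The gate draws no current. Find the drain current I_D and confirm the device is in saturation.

V_G = V_DD·R_2/(R_1+R_2) = 12×68/136 = 6 V.
Assume saturation: I_D = (k_n/2)(V_GS − V_t)² with V_GS = V_G − I_D·R_S = 6 − 3.9·I_D.
Substituting gives 11.4·I_D² − 27.3·I_D + 15.2 = 0, with roots I_D = 0.877 or 1.52 mA.
The root I_D = 1.52 mA gives V_GS = 0.077 V ≤ V_t, so take I_D = 0.877 mA.
Then V_GS = 2.58 V and V_DS = V_DD − I_D(R_D+R_S) = 12 − 0.877×9.5 = 3.67 V.
Saturation requires V_DS ≥ V_GS − V_t = 1.08 V; 3.67 ≥ 1.08 ✓.

I_D ≈ 0.88 mA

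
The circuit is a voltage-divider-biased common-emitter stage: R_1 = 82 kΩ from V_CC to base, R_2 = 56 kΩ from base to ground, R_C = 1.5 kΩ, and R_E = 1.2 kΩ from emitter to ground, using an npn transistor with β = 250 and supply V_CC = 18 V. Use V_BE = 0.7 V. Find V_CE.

V_CE ≈ 4.6 V

Thevenize the base divider: V_Th = V_CC·R_2/(R_1+R_2) = 18×56/138 = 7.3 V, R_Th = R_1‖R_2 = 33.3 kΩ.
Base-emitter loop: V_Th = I_B·R_Th + V_BE + (β+1)I_B·R_E, so I_B = (7.3 − 0.7) / (33.3 + 251×1.2) = 0.0197 mA.
I_C = β·I_B = 250×0.0197 = 4.94 mA, and I_E = (β+1)I_B = 4.96 mA.
V_CE = V_CC − I_C·R_C − I_E·R_E = 18 − 4.94×1.5 − 4.96×1.2 = 4.65 V.
V_CE = 4.65 V > 0.2 V confirms active-region operation.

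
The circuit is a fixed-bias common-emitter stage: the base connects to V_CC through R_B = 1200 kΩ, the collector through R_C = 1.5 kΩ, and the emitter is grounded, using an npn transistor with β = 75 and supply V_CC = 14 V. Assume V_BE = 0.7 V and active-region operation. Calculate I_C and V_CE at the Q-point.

I_C ≈ 0.83 mA, V_CE ≈ 13 V

Base loop: V_CC = I_B·R_B + V_BE, so I_B = (14 − 0.7)/1200 kΩ = 0.0111 mA.
In the active region I_C = β·I_B = 75 × 0.0111 = 0.831 mA.
Collector loop: V_CE = V_CC − I_C·R_C = 14 − 0.831×1.5 = 12.8 V.
Since V_CE = 12.8 V > V_CE(sat) ≈ 0.2 V, the transistor is in the active region as assumed.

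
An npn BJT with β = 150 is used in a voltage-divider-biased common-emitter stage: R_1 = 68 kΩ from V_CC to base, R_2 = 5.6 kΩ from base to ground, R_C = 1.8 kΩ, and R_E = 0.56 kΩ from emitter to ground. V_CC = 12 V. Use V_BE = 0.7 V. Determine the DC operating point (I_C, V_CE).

Thevenize the base divider: V_Th = V_CC·R_2/(R_1+R_2) = 12×5.6/73.6 = 0.913 V, R_Th = R_1‖R_2 = 5.17 kΩ.
Base-emitter loop: V_Th = I_B·R_Th + V_BE + (β+1)I_B·R_E, so I_B = (0.913 − 0.7) / (5.17 + 151×0.56) = 0.00237 mA.
I_C = β·I_B = 150×0.00237 = 0.356 mA, and I_E = (β+1)I_B = 0.358 mA.
V_CE = V_CC − I_C·R_C − I_E·R_E = 12 − 0.356×1.8 − 0.358×0.56 = 11.2 V.
V_CE = 11.2 V > 0.2 V confirms active-region operation.

I_C ≈ 0.36 mA, V_CE ≈ 11 V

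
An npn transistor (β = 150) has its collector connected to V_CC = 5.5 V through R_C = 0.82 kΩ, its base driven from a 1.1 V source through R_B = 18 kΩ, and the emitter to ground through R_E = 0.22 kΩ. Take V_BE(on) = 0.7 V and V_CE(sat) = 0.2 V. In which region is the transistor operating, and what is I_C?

Assume active. Base-emitter loop: I_B = (V_BB − V_BE)/(R_B + (β+1)R_E) = (1.1 − 0.7)/(18 + 151×0.22) = 0.00781 mA.
I_C = β·I_B = 150×0.00781 = 1.17 mA.
V_CE = V_CC − I_C·R_C − I_E·R_E = 5.5 − 1.17×0.82 − 1.18×0.22 = 4.28 V > V_CE(sat), so the active-region assumption holds.

active; I_C ≈ 1.2 mA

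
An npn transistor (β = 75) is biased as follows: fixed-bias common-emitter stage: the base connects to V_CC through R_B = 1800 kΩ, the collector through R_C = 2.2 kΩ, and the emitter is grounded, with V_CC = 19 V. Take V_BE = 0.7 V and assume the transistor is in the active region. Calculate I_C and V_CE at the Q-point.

I_C ≈ 0.76 mA, V_CE ≈ 17 V

Base loop: V_CC = I_B·R_B + V_BE, so I_B = (19 − 0.7)/1800 kΩ = 0.0102 mA.
In the active region I_C = β·I_B = 75 × 0.0102 = 0.763 mA.
Collector loop: V_CE = V_CC − I_C·R_C = 19 − 0.763×2.2 = 17.3 V.
Since V_CE = 17.3 V > V_CE(sat) ≈ 0.2 V, the transistor is in the active region as assumed.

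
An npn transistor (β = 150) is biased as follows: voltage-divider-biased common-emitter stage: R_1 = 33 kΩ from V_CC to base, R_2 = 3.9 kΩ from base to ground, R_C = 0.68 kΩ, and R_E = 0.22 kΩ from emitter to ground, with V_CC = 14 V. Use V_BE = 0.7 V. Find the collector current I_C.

Thevenize the base divider: V_Th = V_CC·R_2/(R_1+R_2) = 14×3.9/36.9 = 1.48 V, R_Th = R_1‖R_2 = 3.49 kΩ.
Base-emitter loop: V_Th = I_B·R_Th + V_BE + (β+1)I_B·R_E, so I_B = (1.48 − 0.7) / (3.49 + 151×0.22) = 0.0212 mA.
I_C = β·I_B = 150×0.0212 = 3.19 mA, and I_E = (β+1)I_B = 3.21 mA.
V_CE = V_CC − I_C·R_C − I_E·R_E = 14 − 3.19×0.68 − 3.21×0.22 = 11.1 V.
V_CE = 11.1 V > 0.2 V confirms active-region operation.

I_C ≈ 3.2 mA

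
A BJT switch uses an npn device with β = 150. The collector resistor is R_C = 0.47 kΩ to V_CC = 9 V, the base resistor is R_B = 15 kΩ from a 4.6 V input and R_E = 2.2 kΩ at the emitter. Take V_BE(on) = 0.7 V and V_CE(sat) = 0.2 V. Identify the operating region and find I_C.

Assume active. Base-emitter loop: I_B = (V_BB − V_BE)/(R_B + (β+1)R_E) = (4.6 − 0.7)/(15 + 151×2.2) = 0.0112 mA.
I_C = β·I_B = 150×0.0112 = 1.68 mA.
V_CE = V_CC − I_C·R_C − I_E·R_E = 9 − 1.68×0.47 − 1.7×2.2 = 4.48 V > V_CE(sat), so the active-region assumption holds.

active; I_C ≈ 1.7 mA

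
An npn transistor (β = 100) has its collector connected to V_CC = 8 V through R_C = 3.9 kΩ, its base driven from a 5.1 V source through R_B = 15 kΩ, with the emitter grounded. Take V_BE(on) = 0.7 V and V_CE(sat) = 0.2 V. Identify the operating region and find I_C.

Assume active: I_B = (5.1 − 0.7)/15 = 0.293 mA, giving I_C = β·I_B = 29.3 mA.
But then V_CE = 8 − 29.3×3.9 = -106 V < V_CE(sat) = 0.2 V — impossible in the active region.
So the transistor is saturated. With V_CE = 0.2 V, I_C = (V_CC − 0.2)/R_C = 7.8/3.9 = 2 mA.
Check: β·I_B = 29.3 mA > I_C = 2 mA, confirming saturation.

saturation; I_C ≈ 2 mA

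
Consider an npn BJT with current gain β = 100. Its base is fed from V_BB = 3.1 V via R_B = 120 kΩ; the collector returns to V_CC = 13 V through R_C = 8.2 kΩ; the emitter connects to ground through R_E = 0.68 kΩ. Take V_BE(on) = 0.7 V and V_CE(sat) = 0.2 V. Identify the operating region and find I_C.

active; I_C ≈ 1.3 mA

Assume active. Base-emitter loop: I_B = (V_BB − V_BE)/(R_B + (β+1)R_E) = (3.1 − 0.7)/(120 + 101×0.68) = 0.0127 mA.
I_C = β·I_B = 100×0.0127 = 1.27 mA.
V_CE = V_CC − I_C·R_C − I_E·R_E = 13 − 1.27×8.2 − 1.28×0.68 = 1.7 V > V_CE(sat), so the active-region assumption holds.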